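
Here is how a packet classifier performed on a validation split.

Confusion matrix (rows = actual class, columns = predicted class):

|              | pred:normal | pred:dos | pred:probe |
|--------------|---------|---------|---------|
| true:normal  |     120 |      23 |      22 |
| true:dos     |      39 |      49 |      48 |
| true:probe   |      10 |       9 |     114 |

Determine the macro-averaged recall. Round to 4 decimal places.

Per-class recall (TP/(TP+FN)):
  normal: TP=120, FN=23+22=45 → 120/165 = 0.72727
  dos: TP=49, FN=39+48=87 → 49/136 = 0.36029
  probe: TP=114, FN=10+9=19 → 114/133 = 0.85714
Macro-recall = mean = (0.72727 + 0.36029 + 0.85714) / 3 = 0.6482

0.6482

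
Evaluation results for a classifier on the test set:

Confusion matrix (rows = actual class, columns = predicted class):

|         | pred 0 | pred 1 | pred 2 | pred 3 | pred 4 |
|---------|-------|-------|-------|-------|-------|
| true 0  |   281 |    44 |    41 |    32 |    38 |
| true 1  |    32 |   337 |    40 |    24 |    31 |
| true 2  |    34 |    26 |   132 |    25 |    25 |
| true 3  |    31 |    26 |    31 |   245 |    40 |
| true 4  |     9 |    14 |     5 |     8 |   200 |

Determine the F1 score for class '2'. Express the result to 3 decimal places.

One-vs-rest for '2': TP = diagonal; FP = other classes predicted '2'; FN = '2' predicted as other.
F1 score = 2·TP/(2·TP+FP+FN).
2: TP=132, FP=41+40+31+5=117, FN=34+26+25+25=110 → 264/491 = 0.5377

0.538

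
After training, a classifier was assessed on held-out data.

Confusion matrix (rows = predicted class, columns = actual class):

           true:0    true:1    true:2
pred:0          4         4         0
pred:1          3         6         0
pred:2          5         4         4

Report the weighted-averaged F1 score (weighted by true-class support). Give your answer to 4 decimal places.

0.4662

Per-class F1 score (2·TP/(2·TP+FP+FN)):
  0: TP=4, FP=4+0=4, FN=3+5=8 → 8/20 = 0.40000
  1: TP=6, FP=3+0=3, FN=4+4=8 → 12/23 = 0.52174
  2: TP=4, FP=5+4=9, FN=0+0=0 → 8/17 = 0.47059
Weighted-F1 score = Σ (supportᵢ/N)·F1 scoreᵢ with N=30: (12/30)·0.40000 + (14/30)·0.52174 + (4/30)·0.47059 = 0.4662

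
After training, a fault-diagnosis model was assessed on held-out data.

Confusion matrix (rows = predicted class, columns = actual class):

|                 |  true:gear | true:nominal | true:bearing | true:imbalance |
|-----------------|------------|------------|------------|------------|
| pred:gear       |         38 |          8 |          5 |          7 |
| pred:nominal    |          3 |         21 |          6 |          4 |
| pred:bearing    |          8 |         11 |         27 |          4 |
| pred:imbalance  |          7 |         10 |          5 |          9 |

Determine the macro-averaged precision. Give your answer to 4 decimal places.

0.5258

Per-class precision (TP/(TP+FP)):
  gear: TP=38, FP=8+5+7=20 → 38/58 = 0.65517
  nominal: TP=21, FP=3+6+4=13 → 21/34 = 0.61765
  bearing: TP=27, FP=8+11+4=23 → 27/50 = 0.54000
  imbalance: TP=9, FP=7+10+5=22 → 9/31 = 0.29032
Macro-precision = mean = (0.65517 + 0.61765 + 0.54000 + 0.29032) / 4 = 0.5258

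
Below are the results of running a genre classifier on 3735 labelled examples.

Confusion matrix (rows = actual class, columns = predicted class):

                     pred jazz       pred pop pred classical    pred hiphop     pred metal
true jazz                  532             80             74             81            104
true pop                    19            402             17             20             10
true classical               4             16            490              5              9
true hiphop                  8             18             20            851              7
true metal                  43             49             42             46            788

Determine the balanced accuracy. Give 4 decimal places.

0.8321

Balanced accuracy = mean of per-class recall.
  jazz: recall = 532/871 = 0.61079
  pop: recall = 402/468 = 0.85897
  classical: recall = 490/524 = 0.93511
  hiphop: recall = 851/904 = 0.94137
  metal: recall = 788/968 = 0.81405
Mean = (0.61079 + 0.85897 + 0.93511 + 0.94137 + 0.81405) / 5 = 0.8321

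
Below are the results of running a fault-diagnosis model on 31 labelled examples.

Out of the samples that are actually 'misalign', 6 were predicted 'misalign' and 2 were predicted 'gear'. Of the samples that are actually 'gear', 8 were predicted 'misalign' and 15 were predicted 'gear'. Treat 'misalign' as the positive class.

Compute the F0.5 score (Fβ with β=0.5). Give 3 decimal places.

Fβ = (1+β²)·TP / ((1+β²)·TP + β²·FN + FP), with β²=1/4
= 1.25·6 / (1.25·6 + 0.25·2 + 8) = 0.469

0.469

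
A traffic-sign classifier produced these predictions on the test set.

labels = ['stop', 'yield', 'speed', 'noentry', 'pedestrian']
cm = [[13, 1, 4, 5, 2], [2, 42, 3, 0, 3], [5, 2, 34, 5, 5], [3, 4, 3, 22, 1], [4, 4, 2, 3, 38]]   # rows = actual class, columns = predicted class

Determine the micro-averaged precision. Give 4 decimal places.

Micro-averaging pools counts across classes: ΣTP=149, ΣFP=61, ΣFN=61.
Micro-precision = TP/(TP+FP) on pooled counts = 0.7095 (equals overall accuracy in single-label multiclass).

0.7095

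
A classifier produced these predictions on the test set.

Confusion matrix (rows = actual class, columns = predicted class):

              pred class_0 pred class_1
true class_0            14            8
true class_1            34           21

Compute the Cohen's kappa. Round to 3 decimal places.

0.013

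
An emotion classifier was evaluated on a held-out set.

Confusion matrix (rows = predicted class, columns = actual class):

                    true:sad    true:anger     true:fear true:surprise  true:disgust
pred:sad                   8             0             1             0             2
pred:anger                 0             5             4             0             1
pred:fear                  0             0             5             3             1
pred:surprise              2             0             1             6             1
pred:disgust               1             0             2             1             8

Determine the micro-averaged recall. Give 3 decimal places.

0.615

Micro-averaging pools counts across classes: ΣTP=32, ΣFP=20, ΣFN=20.
Micro-recall = TP/(TP+FN) on pooled counts = 0.615 (equals overall accuracy in single-label multiclass).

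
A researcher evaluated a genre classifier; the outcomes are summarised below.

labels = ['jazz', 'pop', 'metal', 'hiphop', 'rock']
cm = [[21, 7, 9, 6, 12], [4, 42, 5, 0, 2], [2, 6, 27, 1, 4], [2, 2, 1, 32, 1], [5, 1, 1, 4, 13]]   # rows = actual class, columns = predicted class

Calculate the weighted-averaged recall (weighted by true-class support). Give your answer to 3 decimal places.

Per-class recall (TP/(TP+FN)):
  jazz: TP=21, FN=7+9+6+12=34 → 21/55 = 0.3818
  pop: TP=42, FN=4+5+0+2=11 → 42/53 = 0.7925
  metal: TP=27, FN=2+6+1+4=13 → 27/40 = 0.6750
  hiphop: TP=32, FN=2+2+1+1=6 → 32/38 = 0.8421
  rock: TP=13, FN=5+1+1+4=11 → 13/24 = 0.5417
Weighted-recall = Σ (supportᵢ/N)·recallᵢ with N=210: (55/210)·0.3818 + (53/210)·0.7925 + (40/210)·0.6750 + (38/210)·0.8421 + (24/210)·0.5417 = 0.643

0.643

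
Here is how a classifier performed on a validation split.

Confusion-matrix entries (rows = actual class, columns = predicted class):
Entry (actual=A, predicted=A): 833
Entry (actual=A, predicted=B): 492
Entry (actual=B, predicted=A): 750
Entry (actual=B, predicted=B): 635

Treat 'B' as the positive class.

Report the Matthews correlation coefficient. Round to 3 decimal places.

0.088

MCC = (TP·TN − FP·FN) / √((TP+FP)(TP+FN)(TN+FP)(TN+FN))
Numerator = 635·833 − 492·750 = 159955
Denominator = √(1127·1385·1325·1583) = √3273938240125 = 1809402.7302
MCC = 159955 / 1809402.7302 = 0.088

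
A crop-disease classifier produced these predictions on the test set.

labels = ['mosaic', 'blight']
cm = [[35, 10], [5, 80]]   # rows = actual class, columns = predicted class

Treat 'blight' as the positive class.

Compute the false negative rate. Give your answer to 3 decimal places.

0.059

FNR = FN/(FN+TP) = 5/(5+80) = 0.059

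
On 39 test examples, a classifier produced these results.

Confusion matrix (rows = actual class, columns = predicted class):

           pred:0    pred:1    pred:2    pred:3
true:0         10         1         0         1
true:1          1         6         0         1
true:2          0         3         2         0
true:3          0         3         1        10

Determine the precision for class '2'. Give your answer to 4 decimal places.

0.6667

One-vs-rest for '2': TP = diagonal; FP = other classes predicted '2'; FN = '2' predicted as other.
precision = TP/(TP+FP).
2: TP=2, FP=0+0+1=1 → 2/3 = 0.66667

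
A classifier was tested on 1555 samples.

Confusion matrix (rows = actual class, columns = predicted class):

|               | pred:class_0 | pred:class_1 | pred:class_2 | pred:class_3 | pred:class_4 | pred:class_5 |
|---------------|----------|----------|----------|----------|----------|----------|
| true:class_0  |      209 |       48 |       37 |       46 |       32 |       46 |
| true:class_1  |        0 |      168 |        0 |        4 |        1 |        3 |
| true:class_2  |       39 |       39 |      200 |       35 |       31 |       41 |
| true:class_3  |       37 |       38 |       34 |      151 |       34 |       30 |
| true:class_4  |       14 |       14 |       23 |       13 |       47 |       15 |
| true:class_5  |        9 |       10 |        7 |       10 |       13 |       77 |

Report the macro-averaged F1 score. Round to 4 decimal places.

0.5242

Per-class F1 score (2·TP/(2·TP+FP+FN)):
  class_0: TP=209, FP=0+39+37+14+9=99, FN=48+37+46+32+46=209 → 418/726 = 0.57576
  class_1: TP=168, FP=48+39+38+14+10=149, FN=0+0+4+1+3=8 → 336/493 = 0.68154
  class_2: TP=200, FP=37+0+34+23+7=101, FN=39+39+35+31+41=185 → 400/686 = 0.58309
  class_3: TP=151, FP=46+4+35+13+10=108, FN=37+38+34+34+30=173 → 302/583 = 0.51801
  class_4: TP=47, FP=32+1+31+34+13=111, FN=14+14+23+13+15=79 → 94/284 = 0.33099
  class_5: TP=77, FP=46+3+41+30+15=135, FN=9+10+7+10+13=49 → 154/338 = 0.45562
Macro-F1 score = mean = (0.57576 + 0.68154 + 0.58309 + 0.51801 + 0.33099 + 0.45562) / 6 = 0.5242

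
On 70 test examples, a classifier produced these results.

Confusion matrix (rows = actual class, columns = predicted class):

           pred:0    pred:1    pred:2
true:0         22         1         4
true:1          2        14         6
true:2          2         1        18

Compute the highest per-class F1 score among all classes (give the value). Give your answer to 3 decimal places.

0.830

Per-class F1 score (2·TP/(2·TP+FP+FN)):
  0: TP=22, FP=2+2=4, FN=1+4=5 → 44/53 = 0.8302
  1: TP=14, FP=1+1=2, FN=2+6=8 → 28/38 = 0.7368
  2: TP=18, FP=4+6=10, FN=2+1=3 → 36/49 = 0.7347
Highest is class '0' with F1 score = 0.830.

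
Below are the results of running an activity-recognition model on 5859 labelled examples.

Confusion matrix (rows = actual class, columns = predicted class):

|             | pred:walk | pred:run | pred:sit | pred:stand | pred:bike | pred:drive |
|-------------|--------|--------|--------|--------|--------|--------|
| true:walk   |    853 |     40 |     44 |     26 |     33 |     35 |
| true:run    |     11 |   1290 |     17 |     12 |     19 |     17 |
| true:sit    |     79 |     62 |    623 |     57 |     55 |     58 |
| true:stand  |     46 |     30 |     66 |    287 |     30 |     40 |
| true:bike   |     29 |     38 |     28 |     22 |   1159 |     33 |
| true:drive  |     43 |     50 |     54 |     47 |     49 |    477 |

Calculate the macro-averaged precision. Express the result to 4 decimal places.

0.7713

Per-class precision (TP/(TP+FP)):
  walk: TP=853, FP=11+79+46+29+43=208 → 853/1061 = 0.80396
  run: TP=1290, FP=40+62+30+38+50=220 → 1290/1510 = 0.85430
  sit: TP=623, FP=44+17+66+28+54=209 → 623/832 = 0.74880
  stand: TP=287, FP=26+12+57+22+47=164 → 287/451 = 0.63636
  bike: TP=1159, FP=33+19+55+30+49=186 → 1159/1345 = 0.86171
  drive: TP=477, FP=35+17+58+40+33=183 → 477/660 = 0.72273
Macro-precision = mean = (0.80396 + 0.85430 + 0.74880 + 0.63636 + 0.86171 + 0.72273) / 6 = 0.7713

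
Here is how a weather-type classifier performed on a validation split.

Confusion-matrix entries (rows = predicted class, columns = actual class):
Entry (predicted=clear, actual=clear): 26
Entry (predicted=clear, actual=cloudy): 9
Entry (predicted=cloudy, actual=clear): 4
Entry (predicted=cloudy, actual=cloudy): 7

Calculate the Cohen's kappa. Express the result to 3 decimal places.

0.328

Observed agreement pₒ = trace/N = 33/46 = 0.7174
Expected agreement pₑ = Σ (rowᵢ·colᵢ)/N² = (30·35 + 16·11)/46² = 0.5794
κ = (pₒ − pₑ)/(1 − pₑ) = (0.7174 − 0.5794)/(1 − 0.5794) = 0.328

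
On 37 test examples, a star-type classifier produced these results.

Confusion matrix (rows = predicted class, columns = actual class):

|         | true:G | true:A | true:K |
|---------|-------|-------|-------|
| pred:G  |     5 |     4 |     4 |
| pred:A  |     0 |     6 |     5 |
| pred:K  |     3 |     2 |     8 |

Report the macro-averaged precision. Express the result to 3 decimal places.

Per-class precision (TP/(TP+FP)):
  G: TP=5, FP=4+4=8 → 5/13 = 0.3846
  A: TP=6, FP=0+5=5 → 6/11 = 0.5455
  K: TP=8, FP=3+2=5 → 8/13 = 0.6154
Macro-precision = mean = (0.3846 + 0.5455 + 0.6154) / 3 = 0.515

0.515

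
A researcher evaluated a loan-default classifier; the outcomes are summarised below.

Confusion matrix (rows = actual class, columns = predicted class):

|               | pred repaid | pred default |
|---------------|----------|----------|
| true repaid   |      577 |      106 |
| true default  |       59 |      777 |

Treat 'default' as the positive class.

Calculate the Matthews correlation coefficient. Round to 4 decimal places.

0.7807

MCC = (TP·TN − FP·FN) / √((TP+FP)(TP+FN)(TN+FP)(TN+FN))
Numerator = 777·577 − 106·59 = 442075
Denominator = √(883·836·683·636) = √320660008944 = 566268.4955
MCC = 442075 / 566268.4955 = 0.7807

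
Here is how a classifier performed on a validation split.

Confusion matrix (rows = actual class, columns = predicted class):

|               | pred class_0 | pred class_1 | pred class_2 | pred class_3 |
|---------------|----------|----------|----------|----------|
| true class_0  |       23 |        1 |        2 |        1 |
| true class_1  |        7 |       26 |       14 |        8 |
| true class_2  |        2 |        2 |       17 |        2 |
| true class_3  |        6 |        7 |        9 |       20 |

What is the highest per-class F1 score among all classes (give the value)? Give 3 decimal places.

0.708

Per-class F1 score (2·TP/(2·TP+FP+FN)):
  class_0: TP=23, FP=7+2+6=15, FN=1+2+1=4 → 46/65 = 0.7077
  class_1: TP=26, FP=1+2+7=10, FN=7+14+8=29 → 52/91 = 0.5714
  class_2: TP=17, FP=2+14+9=25, FN=2+2+2=6 → 34/65 = 0.5231
  class_3: TP=20, FP=1+8+2=11, FN=6+7+9=22 → 40/73 = 0.5479
Highest is class 'class_0' with F1 score = 0.708.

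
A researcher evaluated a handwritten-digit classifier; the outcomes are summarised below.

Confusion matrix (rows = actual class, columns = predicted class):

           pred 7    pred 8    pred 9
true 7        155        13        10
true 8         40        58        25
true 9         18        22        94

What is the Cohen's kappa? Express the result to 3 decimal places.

0.546

Observed agreement pₒ = trace/N = 307/435 = 0.7057
Expected agreement pₑ = Σ (rowᵢ·colᵢ)/N² = (178·213 + 123·93 + 134·129)/435² = 0.3522
κ = (pₒ − pₑ)/(1 − pₑ) = (0.7057 − 0.3522)/(1 − 0.3522) = 0.546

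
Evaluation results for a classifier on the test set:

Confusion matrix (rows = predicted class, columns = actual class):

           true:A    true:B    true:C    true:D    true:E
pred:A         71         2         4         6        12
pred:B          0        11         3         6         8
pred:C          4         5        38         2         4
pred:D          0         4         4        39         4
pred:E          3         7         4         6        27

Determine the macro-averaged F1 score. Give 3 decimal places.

Per-class F1 score (2·TP/(2·TP+FP+FN)):
  A: TP=71, FP=2+4+6+12=24, FN=0+4+0+3=7 → 142/173 = 0.8208
  B: TP=11, FP=0+3+6+8=17, FN=2+5+4+7=18 → 22/57 = 0.3860
  C: TP=38, FP=4+5+2+4=15, FN=4+3+4+4=15 → 76/106 = 0.7170
  D: TP=39, FP=0+4+4+4=12, FN=6+6+2+6=20 → 78/110 = 0.7091
  E: TP=27, FP=3+7+4+6=20, FN=12+8+4+4=28 → 54/102 = 0.5294
Macro-F1 score = mean = (0.8208 + 0.3860 + 0.7170 + 0.7091 + 0.5294) / 5 = 0.632

0.632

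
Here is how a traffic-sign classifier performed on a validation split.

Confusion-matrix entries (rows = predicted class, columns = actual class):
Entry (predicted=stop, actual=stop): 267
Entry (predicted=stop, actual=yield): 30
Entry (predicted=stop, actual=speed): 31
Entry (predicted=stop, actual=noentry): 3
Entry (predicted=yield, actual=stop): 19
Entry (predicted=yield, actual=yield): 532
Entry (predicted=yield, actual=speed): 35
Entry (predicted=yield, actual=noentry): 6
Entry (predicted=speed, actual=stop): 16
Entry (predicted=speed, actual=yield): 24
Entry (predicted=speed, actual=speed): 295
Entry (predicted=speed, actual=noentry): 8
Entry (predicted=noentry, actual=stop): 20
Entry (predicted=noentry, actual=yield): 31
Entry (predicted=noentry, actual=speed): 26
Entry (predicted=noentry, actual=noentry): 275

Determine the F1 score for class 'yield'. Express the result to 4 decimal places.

0.8801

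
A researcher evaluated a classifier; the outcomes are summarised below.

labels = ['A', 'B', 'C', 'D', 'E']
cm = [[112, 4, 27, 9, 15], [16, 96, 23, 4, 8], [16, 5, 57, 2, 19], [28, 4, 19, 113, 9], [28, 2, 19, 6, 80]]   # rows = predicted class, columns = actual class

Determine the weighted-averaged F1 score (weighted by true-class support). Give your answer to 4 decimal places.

Per-class F1 score (2·TP/(2·TP+FP+FN)):
  A: TP=112, FP=4+27+9+15=55, FN=16+16+28+28=88 → 224/367 = 0.61035
  B: TP=96, FP=16+23+4+8=51, FN=4+5+4+2=15 → 192/258 = 0.74419
  C: TP=57, FP=16+5+2+19=42, FN=27+23+19+19=88 → 114/244 = 0.46721
  D: TP=113, FP=28+4+19+9=60, FN=9+4+2+6=21 → 226/307 = 0.73616
  E: TP=80, FP=28+2+19+6=55, FN=15+8+19+9=51 → 160/266 = 0.60150
Weighted-F1 score = Σ (supportᵢ/N)·F1 scoreᵢ with N=721: (200/721)·0.61035 + (111/721)·0.74419 + (145/721)·0.46721 + (134/721)·0.73616 + (131/721)·0.60150 = 0.6239

0.6239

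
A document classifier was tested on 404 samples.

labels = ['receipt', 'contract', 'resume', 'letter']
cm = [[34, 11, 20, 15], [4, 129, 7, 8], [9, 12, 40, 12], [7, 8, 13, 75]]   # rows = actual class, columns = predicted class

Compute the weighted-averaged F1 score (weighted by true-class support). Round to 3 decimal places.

Per-class F1 score (2·TP/(2·TP+FP+FN)):
  receipt: TP=34, FP=4+9+7=20, FN=11+20+15=46 → 68/134 = 0.5075
  contract: TP=129, FP=11+12+8=31, FN=4+7+8=19 → 258/308 = 0.8377
  resume: TP=40, FP=20+7+13=40, FN=9+12+12=33 → 80/153 = 0.5229
  letter: TP=75, FP=15+8+12=35, FN=7+8+13=28 → 150/213 = 0.7042
Weighted-F1 score = Σ (supportᵢ/N)·F1 scoreᵢ with N=404: (80/404)·0.5075 + (148/404)·0.8377 + (73/404)·0.5229 + (103/404)·0.7042 = 0.681

0.681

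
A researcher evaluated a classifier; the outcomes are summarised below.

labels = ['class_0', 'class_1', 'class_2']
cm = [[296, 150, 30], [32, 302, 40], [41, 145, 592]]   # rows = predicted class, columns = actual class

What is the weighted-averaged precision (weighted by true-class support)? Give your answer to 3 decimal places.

Per-class precision (TP/(TP+FP)):
  class_0: TP=296, FP=150+30=180 → 296/476 = 0.6218
  class_1: TP=302, FP=32+40=72 → 302/374 = 0.8075
  class_2: TP=592, FP=41+145=186 → 592/778 = 0.7609
Weighted-precision = Σ (supportᵢ/N)·precisionᵢ with N=1628: (369/1628)·0.6218 + (597/1628)·0.8075 + (662/1628)·0.7609 = 0.746

0.746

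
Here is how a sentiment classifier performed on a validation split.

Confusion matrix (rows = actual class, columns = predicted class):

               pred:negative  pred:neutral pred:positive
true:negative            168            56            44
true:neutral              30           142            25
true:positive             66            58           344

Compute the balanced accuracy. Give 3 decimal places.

0.694

Balanced accuracy = mean of per-class recall.
  negative: recall = 168/268 = 0.6269
  neutral: recall = 142/197 = 0.7208
  positive: recall = 344/468 = 0.7350
Mean = (0.6269 + 0.7208 + 0.7350) / 3 = 0.694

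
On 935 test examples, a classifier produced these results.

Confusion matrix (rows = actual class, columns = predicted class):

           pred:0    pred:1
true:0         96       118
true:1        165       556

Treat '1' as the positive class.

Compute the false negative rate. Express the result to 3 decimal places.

FNR = FN/(FN+TP) = 165/(165+556) = 0.229

0.229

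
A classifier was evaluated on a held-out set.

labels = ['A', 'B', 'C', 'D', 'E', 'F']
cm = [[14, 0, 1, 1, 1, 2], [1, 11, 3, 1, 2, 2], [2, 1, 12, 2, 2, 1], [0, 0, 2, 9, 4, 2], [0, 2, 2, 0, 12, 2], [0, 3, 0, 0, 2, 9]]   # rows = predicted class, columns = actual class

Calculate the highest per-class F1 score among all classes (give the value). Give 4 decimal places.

0.7778

Per-class F1 score (2·TP/(2·TP+FP+FN)):
  A: TP=14, FP=0+1+1+1+2=5, FN=1+2+0+0+0=3 → 28/36 = 0.77778
  B: TP=11, FP=1+3+1+2+2=9, FN=0+1+0+2+3=6 → 22/37 = 0.59459
  C: TP=12, FP=2+1+2+2+1=8, FN=1+3+2+2+0=8 → 24/40 = 0.60000
  D: TP=9, FP=0+0+2+4+2=8, FN=1+1+2+0+0=4 → 18/30 = 0.60000
  E: TP=12, FP=0+2+2+0+2=6, FN=1+2+2+4+2=11 → 24/41 = 0.58537
  F: TP=9, FP=0+3+0+0+2=5, FN=2+2+1+2+2=9 → 18/32 = 0.56250
Highest is class 'A' with F1 score = 0.7778.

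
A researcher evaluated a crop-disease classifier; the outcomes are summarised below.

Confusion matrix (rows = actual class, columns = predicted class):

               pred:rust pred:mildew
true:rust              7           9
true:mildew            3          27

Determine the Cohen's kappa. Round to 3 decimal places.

0.370

Observed agreement pₒ = trace/N = 34/46 = 0.7391
Expected agreement pₑ = Σ (rowᵢ·colᵢ)/N² = (16·10 + 30·36)/46² = 0.5860
κ = (pₒ − pₑ)/(1 − pₑ) = (0.7391 − 0.5860)/(1 − 0.5860) = 0.370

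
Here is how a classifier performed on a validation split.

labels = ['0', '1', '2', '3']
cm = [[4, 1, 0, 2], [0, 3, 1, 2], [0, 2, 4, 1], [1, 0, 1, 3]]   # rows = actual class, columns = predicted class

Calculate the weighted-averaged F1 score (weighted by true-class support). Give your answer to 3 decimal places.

0.571

Per-class F1 score (2·TP/(2·TP+FP+FN)):
  0: TP=4, FP=0+0+1=1, FN=1+0+2=3 → 8/12 = 0.6667
  1: TP=3, FP=1+2+0=3, FN=0+1+2=3 → 6/12 = 0.5000
  2: TP=4, FP=0+1+1=2, FN=0+2+1=3 → 8/13 = 0.6154
  3: TP=3, FP=2+2+1=5, FN=1+0+1=2 → 6/13 = 0.4615
Weighted-F1 score = Σ (supportᵢ/N)·F1 scoreᵢ with N=25: (7/25)·0.6667 + (6/25)·0.5000 + (7/25)·0.6154 + (5/25)·0.4615 = 0.571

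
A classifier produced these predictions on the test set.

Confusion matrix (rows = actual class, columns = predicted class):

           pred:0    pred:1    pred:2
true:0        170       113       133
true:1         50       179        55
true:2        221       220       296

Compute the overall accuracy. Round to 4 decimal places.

0.4489

Accuracy = trace / total = (170+179+296=645) / 1437 = 645/1437 = 0.4489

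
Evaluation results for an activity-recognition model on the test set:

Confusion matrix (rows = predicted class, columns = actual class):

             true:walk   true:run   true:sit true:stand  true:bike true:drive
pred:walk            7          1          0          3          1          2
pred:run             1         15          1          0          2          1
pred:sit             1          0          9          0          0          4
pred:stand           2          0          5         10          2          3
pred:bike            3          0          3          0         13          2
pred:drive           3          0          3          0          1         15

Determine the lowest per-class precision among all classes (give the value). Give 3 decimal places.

0.455

Per-class precision (TP/(TP+FP)):
  walk: TP=7, FP=1+0+3+1+2=7 → 7/14 = 0.5000
  run: TP=15, FP=1+1+0+2+1=5 → 15/20 = 0.7500
  sit: TP=9, FP=1+0+0+0+4=5 → 9/14 = 0.6429
  stand: TP=10, FP=2+0+5+2+3=12 → 10/22 = 0.4545
  bike: TP=13, FP=3+0+3+0+2=8 → 13/21 = 0.6190
  drive: TP=15, FP=3+0+3+0+1=7 → 15/22 = 0.6818
Lowest is class 'stand' with precision = 0.455.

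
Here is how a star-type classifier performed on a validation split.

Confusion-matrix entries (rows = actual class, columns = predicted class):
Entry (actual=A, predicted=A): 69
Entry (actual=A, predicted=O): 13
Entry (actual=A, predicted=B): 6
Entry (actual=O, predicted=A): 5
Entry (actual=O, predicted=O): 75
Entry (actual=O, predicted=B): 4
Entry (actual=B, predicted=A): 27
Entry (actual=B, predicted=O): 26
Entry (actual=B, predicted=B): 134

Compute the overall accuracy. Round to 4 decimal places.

0.7744

Accuracy = trace / total = (69+75+134=278) / 359 = 278/359 = 0.7744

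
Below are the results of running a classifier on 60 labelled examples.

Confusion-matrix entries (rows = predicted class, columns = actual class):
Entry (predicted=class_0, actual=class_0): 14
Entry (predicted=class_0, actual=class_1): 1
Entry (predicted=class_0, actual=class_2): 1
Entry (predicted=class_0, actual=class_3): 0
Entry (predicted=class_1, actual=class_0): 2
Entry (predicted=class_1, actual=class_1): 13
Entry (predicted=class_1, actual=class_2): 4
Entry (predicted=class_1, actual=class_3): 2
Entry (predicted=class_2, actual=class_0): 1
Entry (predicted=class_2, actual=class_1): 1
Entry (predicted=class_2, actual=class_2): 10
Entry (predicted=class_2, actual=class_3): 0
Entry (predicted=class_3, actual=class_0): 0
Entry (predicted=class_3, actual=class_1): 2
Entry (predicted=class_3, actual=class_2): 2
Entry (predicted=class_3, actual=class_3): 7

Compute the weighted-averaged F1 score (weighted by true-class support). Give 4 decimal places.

Per-class F1 score (2·TP/(2·TP+FP+FN)):
  class_0: TP=14, FP=1+1+0=2, FN=2+1+0=3 → 28/33 = 0.84848
  class_1: TP=13, FP=2+4+2=8, FN=1+1+2=4 → 26/38 = 0.68421
  class_2: TP=10, FP=1+1+0=2, FN=1+4+2=7 → 20/29 = 0.68966
  class_3: TP=7, FP=0+2+2=4, FN=0+2+0=2 → 14/20 = 0.70000
Weighted-F1 score = Σ (supportᵢ/N)·F1 scoreᵢ with N=60: (17/60)·0.84848 + (17/60)·0.68421 + (17/60)·0.68966 + (9/60)·0.70000 = 0.7347

0.7347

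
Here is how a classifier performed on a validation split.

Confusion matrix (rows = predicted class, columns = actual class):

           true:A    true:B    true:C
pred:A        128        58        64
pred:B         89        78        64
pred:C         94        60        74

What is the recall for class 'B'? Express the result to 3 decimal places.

0.398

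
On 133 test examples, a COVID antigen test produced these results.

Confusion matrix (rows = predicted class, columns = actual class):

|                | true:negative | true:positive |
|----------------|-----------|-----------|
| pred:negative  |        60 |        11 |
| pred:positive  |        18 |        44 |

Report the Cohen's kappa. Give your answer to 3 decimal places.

0.559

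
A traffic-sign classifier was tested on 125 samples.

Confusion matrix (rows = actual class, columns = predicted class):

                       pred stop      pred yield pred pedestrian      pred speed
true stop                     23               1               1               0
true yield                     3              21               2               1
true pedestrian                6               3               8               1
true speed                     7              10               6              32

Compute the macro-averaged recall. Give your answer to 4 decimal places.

Per-class recall (TP/(TP+FN)):
  stop: TP=23, FN=1+1+0=2 → 23/25 = 0.92000
  yield: TP=21, FN=3+2+1=6 → 21/27 = 0.77778
  pedestrian: TP=8, FN=6+3+1=10 → 8/18 = 0.44444
  speed: TP=32, FN=7+10+6=23 → 32/55 = 0.58182
Macro-recall = mean = (0.92000 + 0.77778 + 0.44444 + 0.58182) / 4 = 0.6810

0.6810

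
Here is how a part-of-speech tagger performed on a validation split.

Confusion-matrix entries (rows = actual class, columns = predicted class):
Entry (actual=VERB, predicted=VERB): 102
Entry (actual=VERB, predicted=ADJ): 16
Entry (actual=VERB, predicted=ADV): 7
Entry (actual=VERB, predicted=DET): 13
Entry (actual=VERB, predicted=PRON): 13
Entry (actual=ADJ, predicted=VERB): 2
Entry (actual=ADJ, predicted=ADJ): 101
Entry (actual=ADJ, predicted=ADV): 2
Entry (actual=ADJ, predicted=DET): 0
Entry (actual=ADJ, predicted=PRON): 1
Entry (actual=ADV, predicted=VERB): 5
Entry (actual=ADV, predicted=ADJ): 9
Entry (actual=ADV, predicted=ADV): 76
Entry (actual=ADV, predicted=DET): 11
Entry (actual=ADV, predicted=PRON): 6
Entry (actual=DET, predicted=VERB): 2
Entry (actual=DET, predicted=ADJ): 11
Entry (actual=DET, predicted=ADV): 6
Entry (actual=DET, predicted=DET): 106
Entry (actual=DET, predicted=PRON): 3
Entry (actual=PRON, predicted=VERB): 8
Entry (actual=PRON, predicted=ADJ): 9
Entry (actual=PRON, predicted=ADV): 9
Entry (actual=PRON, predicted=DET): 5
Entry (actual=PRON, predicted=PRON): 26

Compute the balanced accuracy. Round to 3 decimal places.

0.725

Balanced accuracy = mean of per-class recall.
  VERB: recall = 102/151 = 0.6755
  ADJ: recall = 101/106 = 0.9528
  ADV: recall = 76/107 = 0.7103
  DET: recall = 106/128 = 0.8281
  PRON: recall = 26/57 = 0.4561
Mean = (0.6755 + 0.9528 + 0.7103 + 0.8281 + 0.4561) / 5 = 0.725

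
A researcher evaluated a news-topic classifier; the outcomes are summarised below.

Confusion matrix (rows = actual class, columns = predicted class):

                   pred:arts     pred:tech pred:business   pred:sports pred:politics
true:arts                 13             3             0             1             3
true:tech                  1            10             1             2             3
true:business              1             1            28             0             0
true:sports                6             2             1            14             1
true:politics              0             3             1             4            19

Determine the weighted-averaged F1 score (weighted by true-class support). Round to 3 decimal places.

0.712

Per-class F1 score (2·TP/(2·TP+FP+FN)):
  arts: TP=13, FP=1+1+6+0=8, FN=3+0+1+3=7 → 26/41 = 0.6341
  tech: TP=10, FP=3+1+2+3=9, FN=1+1+2+3=7 → 20/36 = 0.5556
  business: TP=28, FP=0+1+1+1=3, FN=1+1+0+0=2 → 56/61 = 0.9180
  sports: TP=14, FP=1+2+0+4=7, FN=6+2+1+1=10 → 28/45 = 0.6222
  politics: TP=19, FP=3+3+0+1=7, FN=0+3+1+4=8 → 38/53 = 0.7170
Weighted-F1 score = Σ (supportᵢ/N)·F1 scoreᵢ with N=118: (20/118)·0.6341 + (17/118)·0.5556 + (30/118)·0.9180 + (24/118)·0.6222 + (27/118)·0.7170 = 0.712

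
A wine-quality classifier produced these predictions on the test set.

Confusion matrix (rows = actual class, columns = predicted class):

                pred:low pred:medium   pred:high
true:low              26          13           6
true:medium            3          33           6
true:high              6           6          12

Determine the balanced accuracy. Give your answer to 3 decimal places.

0.621

Balanced accuracy = mean of per-class recall.
  low: recall = 26/45 = 0.5778
  medium: recall = 33/42 = 0.7857
  high: recall = 12/24 = 0.5000
Mean = (0.5778 + 0.7857 + 0.5000) / 3 = 0.621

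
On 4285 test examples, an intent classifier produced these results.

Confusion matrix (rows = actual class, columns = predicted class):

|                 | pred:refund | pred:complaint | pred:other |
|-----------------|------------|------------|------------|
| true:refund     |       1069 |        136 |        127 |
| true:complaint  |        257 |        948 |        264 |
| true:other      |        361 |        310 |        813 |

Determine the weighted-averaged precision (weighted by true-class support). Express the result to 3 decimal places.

0.664

Per-class precision (TP/(TP+FP)):
  refund: TP=1069, FP=257+361=618 → 1069/1687 = 0.6337
  complaint: TP=948, FP=136+310=446 → 948/1394 = 0.6801
  other: TP=813, FP=127+264=391 → 813/1204 = 0.6752
Weighted-precision = Σ (supportᵢ/N)·precisionᵢ with N=4285: (1332/4285)·0.6337 + (1469/4285)·0.6801 + (1484/4285)·0.6752 = 0.664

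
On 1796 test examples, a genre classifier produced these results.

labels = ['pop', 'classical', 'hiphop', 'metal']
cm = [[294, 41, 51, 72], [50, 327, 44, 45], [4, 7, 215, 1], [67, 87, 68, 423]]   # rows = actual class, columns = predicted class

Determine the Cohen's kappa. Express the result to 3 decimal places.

Observed agreement pₒ = trace/N = 1259/1796 = 0.7010
Expected agreement pₑ = Σ (rowᵢ·colᵢ)/N² = (458·415 + 466·462 + 227·378 + 645·541)/1796² = 0.2605
κ = (pₒ − pₑ)/(1 − pₑ) = (0.7010 − 0.2605)/(1 − 0.2605) = 0.596

0.596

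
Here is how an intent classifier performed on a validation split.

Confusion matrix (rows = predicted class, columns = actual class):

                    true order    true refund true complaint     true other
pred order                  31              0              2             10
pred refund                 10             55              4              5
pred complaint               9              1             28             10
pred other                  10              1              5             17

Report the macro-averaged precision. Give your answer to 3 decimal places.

Per-class precision (TP/(TP+FP)):
  order: TP=31, FP=0+2+10=12 → 31/43 = 0.7209
  refund: TP=55, FP=10+4+5=19 → 55/74 = 0.7432
  complaint: TP=28, FP=9+1+10=20 → 28/48 = 0.5833
  other: TP=17, FP=10+1+5=16 → 17/33 = 0.5152
Macro-precision = mean = (0.7209 + 0.7432 + 0.5833 + 0.5152) / 4 = 0.641

0.641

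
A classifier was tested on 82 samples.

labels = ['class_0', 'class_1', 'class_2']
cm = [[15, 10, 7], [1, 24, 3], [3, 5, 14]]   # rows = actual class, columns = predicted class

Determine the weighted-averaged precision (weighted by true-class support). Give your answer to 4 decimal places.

Per-class precision (TP/(TP+FP)):
  class_0: TP=15, FP=1+3=4 → 15/19 = 0.78947
  class_1: TP=24, FP=10+5=15 → 24/39 = 0.61538
  class_2: TP=14, FP=7+3=10 → 14/24 = 0.58333
Weighted-precision = Σ (supportᵢ/N)·precisionᵢ with N=82: (32/82)·0.78947 + (28/82)·0.61538 + (22/82)·0.58333 = 0.6747

0.6747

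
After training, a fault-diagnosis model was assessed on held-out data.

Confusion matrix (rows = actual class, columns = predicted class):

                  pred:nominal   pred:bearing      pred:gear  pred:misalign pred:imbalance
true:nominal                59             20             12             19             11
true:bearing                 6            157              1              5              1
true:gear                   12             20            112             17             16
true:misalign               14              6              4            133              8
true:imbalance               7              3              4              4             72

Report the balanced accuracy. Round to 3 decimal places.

Balanced accuracy = mean of per-class recall.
  nominal: recall = 59/121 = 0.4876
  bearing: recall = 157/170 = 0.9235
  gear: recall = 112/177 = 0.6328
  misalign: recall = 133/165 = 0.8061
  imbalance: recall = 72/90 = 0.8000
Mean = (0.4876 + 0.9235 + 0.6328 + 0.8061 + 0.8000) / 5 = 0.730

0.730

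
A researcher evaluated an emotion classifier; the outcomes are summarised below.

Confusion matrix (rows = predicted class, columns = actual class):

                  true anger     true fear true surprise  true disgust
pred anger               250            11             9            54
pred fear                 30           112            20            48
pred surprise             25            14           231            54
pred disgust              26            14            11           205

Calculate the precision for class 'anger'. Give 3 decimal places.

0.772

precision = TP/(TP+FP).
anger: TP=250, FP=11+9+54=74 → 250/324 = 0.7716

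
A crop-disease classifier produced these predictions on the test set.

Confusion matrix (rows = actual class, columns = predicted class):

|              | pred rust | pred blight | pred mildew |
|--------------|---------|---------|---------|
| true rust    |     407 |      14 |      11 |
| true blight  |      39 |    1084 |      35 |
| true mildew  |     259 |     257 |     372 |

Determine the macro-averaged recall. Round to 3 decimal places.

0.766

Per-class recall (TP/(TP+FN)):
  rust: TP=407, FN=14+11=25 → 407/432 = 0.9421
  blight: TP=1084, FN=39+35=74 → 1084/1158 = 0.9361
  mildew: TP=372, FN=259+257=516 → 372/888 = 0.4189
Macro-recall = mean = (0.9421 + 0.9361 + 0.4189) / 3 = 0.766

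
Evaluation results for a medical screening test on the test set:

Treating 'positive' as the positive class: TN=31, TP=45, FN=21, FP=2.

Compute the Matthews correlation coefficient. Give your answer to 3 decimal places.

0.586

MCC = (TP·TN − FP·FN) / √((TP+FP)(TP+FN)(TN+FP)(TN+FN))
Numerator = 45·31 − 2·21 = 1353
Denominator = √(47·66·33·52) = √5323032 = 2307.1697
MCC = 1353 / 2307.1697 = 0.586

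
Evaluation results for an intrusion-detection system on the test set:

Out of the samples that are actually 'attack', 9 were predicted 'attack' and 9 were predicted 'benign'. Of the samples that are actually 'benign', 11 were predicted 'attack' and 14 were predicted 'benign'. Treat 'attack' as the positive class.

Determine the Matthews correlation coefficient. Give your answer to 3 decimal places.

0.059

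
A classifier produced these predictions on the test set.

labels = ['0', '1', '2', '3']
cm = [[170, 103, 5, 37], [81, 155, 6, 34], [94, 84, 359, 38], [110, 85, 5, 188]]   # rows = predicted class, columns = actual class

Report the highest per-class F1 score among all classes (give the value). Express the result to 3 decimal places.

Per-class F1 score (2·TP/(2·TP+FP+FN)):
  0: TP=170, FP=103+5+37=145, FN=81+94+110=285 → 340/770 = 0.4416
  1: TP=155, FP=81+6+34=121, FN=103+84+85=272 → 310/703 = 0.4410
  2: TP=359, FP=94+84+38=216, FN=5+6+5=16 → 718/950 = 0.7558
  3: TP=188, FP=110+85+5=200, FN=37+34+38=109 → 376/685 = 0.5489
Highest is class '2' with F1 score = 0.756.

0.756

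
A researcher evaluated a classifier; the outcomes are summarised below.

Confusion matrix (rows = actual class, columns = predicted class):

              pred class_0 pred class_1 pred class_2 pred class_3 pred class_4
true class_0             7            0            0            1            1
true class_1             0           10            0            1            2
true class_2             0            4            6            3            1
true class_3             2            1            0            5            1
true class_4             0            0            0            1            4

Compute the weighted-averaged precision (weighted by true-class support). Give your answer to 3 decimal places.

Per-class precision (TP/(TP+FP)):
  class_0: TP=7, FP=0+0+2+0=2 → 7/9 = 0.7778
  class_1: TP=10, FP=0+4+1+0=5 → 10/15 = 0.6667
  class_2: TP=6, FP=0+0+0+0=0 → 6/6 = 1.0000
  class_3: TP=5, FP=1+1+3+1=6 → 5/11 = 0.4545
  class_4: TP=4, FP=1+2+1+1=5 → 4/9 = 0.4444
Weighted-precision = Σ (supportᵢ/N)·precisionᵢ with N=50: (9/50)·0.7778 + (13/50)·0.6667 + (14/50)·1.0000 + (9/50)·0.4545 + (5/50)·0.4444 = 0.720

0.720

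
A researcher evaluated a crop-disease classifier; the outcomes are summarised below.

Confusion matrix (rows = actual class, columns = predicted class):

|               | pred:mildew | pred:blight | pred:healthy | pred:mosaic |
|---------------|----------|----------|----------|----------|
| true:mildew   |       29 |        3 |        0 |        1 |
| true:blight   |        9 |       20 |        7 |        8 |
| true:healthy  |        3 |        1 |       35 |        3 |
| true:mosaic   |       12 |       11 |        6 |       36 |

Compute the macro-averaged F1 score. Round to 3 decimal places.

Per-class F1 score (2·TP/(2·TP+FP+FN)):
  mildew: TP=29, FP=9+3+12=24, FN=3+0+1=4 → 58/86 = 0.6744
  blight: TP=20, FP=3+1+11=15, FN=9+7+8=24 → 40/79 = 0.5063
  healthy: TP=35, FP=0+7+6=13, FN=3+1+3=7 → 70/90 = 0.7778
  mosaic: TP=36, FP=1+8+3=12, FN=12+11+6=29 → 72/113 = 0.6372
Macro-F1 score = mean = (0.6744 + 0.5063 + 0.7778 + 0.6372) / 4 = 0.649

0.649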